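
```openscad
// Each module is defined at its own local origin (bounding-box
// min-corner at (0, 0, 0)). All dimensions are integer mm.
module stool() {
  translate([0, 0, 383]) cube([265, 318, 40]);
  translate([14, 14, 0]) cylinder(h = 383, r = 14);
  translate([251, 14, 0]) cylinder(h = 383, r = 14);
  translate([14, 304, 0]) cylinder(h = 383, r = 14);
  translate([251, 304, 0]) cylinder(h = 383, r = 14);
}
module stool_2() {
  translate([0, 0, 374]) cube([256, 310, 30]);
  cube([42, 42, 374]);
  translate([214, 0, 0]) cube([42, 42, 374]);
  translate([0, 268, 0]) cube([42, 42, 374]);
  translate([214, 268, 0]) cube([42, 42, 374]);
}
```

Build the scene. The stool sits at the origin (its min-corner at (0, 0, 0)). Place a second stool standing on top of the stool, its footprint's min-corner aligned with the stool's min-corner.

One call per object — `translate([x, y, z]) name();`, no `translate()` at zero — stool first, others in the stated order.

stool();
translate([0, 0, 423]) stool_2();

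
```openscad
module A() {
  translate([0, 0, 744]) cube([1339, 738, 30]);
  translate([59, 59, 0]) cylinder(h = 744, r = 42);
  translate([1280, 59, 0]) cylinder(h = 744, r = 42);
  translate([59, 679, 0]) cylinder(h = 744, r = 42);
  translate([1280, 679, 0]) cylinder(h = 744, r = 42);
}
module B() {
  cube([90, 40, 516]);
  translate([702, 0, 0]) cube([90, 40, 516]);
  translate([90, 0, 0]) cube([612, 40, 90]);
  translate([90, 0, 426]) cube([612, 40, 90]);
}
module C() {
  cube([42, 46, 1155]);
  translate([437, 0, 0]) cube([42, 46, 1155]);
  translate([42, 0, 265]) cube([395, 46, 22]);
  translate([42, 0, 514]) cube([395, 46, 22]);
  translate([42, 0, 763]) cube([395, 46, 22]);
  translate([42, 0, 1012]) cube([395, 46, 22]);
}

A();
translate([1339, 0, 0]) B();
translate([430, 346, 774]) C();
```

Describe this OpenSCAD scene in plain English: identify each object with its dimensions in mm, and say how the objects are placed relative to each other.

A is a rectangular dining table. The top is 1339×738×30 mm with its upper surface at z = 774 mm. It stands on four round legs of 84 mm diameter, each leg's bounding box inset 17 mm from the nearest pair of top edges, running from the floor to the underside of the top.

B is a picture frame with a 612×336 mm rectangular opening (x by z) and a uniform 90 mm border on every side. Frame depth is 40 mm along y. It is built from two vertical stiles running the full outside height and two horizontal rails spanning the gap between the stiles.

C is a straight ladder. Two 42×46 mm vertical rails, 1155 mm tall, stand 479 mm apart (outside-to-outside) with their front faces coplanar on the −y side. 4 rungs, each 46 mm deep and 22 mm tall, span between the inner faces of the rails, front faces flush with the rails. The lowest rung's underside is at z = 265 mm and rungs are spaced 249 mm apart (underside to underside).

The picture frame is against the table's +x side, with their −y faces flush. The ladder is on top of the table, centred.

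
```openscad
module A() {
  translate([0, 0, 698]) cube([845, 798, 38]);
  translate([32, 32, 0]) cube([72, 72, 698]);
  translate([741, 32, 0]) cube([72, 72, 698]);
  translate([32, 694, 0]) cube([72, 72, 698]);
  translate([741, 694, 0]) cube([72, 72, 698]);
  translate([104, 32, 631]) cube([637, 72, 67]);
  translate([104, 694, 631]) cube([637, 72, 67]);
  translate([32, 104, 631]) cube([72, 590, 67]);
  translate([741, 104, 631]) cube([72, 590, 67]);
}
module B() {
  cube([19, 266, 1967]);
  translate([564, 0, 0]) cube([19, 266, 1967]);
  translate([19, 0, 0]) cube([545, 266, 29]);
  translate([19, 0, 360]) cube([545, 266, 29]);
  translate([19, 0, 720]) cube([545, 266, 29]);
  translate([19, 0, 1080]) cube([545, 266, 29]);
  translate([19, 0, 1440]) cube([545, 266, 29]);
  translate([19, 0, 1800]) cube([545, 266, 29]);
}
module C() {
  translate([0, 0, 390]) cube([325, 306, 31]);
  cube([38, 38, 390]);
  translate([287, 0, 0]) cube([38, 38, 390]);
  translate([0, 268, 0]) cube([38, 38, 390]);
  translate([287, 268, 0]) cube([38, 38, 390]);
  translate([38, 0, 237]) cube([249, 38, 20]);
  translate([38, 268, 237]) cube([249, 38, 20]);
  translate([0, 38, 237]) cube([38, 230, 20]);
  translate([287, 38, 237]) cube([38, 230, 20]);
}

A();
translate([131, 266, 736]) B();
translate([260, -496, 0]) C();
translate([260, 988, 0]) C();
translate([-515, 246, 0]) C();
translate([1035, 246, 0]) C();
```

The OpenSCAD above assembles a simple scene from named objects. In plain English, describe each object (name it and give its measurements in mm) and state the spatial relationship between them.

A is a table with a 845×798 mm rectangular top, 38 mm thick, top surface at z = 736 mm, supported by four 72×72 mm square legs, each inset 32 mm from the nearest pair of top edges, running from the floor. Four apron rails, 72 mm thick and 67 mm tall, run between adjacent legs with their top edges flush with the underside of the top and their outer faces flush with the legs' outer faces.

B is an open bookshelf. Two side panels, each 19 mm thick, 266 mm deep and 1967 mm tall, stand 583 mm apart (outside-to-outside). Between them sit 6 shelves, each 29 mm thick and 266 mm deep, spanning the full gap between the sides. The bottom shelf rests on the floor (its underside at z = 0) and the clear gap between one shelf's top and the next shelf's underside is 331 mm.

C is a four-legged stool. The seat is a 325×306×31 mm slab whose top surface is at z = 421 mm; four square legs, each 38×38 mm in cross-section, run from the floor (z = 0) to the underside of the seat, each flush with a corner of the seat. Four stretchers, 38 mm wide and 20 mm tall, connect adjacent legs with their undersides at z = 237 mm, each running between the inner faces of the legs it joins and aligned with the legs' outer faces on the other axis.

The bookshelf is on top of the table, centred. Four stools sit around the table at the −y, +y, −x, +x sides.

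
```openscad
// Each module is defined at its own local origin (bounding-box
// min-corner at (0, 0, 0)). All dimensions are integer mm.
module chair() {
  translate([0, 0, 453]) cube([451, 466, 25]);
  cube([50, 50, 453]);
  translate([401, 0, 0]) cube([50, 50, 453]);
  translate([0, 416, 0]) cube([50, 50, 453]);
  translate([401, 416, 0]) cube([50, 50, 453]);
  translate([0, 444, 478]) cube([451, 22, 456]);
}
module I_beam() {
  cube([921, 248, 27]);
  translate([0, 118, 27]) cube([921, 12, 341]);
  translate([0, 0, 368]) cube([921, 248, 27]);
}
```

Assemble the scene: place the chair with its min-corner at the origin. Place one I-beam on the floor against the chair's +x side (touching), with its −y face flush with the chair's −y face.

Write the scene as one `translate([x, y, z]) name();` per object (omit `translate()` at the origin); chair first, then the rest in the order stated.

chair();
translate([451, 0, 0]) I_beam();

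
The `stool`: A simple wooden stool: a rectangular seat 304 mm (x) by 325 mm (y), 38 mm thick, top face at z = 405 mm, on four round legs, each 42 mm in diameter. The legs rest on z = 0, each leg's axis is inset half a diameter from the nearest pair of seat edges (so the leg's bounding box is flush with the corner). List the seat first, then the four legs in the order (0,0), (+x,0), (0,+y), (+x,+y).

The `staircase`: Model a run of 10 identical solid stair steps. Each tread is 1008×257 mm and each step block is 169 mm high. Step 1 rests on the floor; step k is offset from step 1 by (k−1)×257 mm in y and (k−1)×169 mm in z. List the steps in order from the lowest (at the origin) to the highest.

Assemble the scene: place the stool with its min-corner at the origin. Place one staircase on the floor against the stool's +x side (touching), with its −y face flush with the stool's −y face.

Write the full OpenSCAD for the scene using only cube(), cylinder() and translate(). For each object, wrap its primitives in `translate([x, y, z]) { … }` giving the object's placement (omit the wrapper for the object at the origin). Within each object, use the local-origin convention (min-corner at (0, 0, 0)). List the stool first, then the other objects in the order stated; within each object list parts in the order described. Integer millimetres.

translate([0, 0, 367]) cube([304, 325, 38]);
translate([21, 21, 0]) cylinder(h = 367, r = 21);
translate([283, 21, 0]) cylinder(h = 367, r = 21);
translate([21, 304, 0]) cylinder(h = 367, r = 21);
translate([283, 304, 0]) cylinder(h = 367, r = 21);
translate([304, 0, 0]) {
  cube([1008, 257, 169]);
  translate([0, 257, 169]) cube([1008, 257, 169]);
  translate([0, 514, 338]) cube([1008, 257, 169]);
  translate([0, 771, 507]) cube([1008, 257, 169]);
  translate([0, 1028, 676]) cube([1008, 257, 169]);
  translate([0, 1285, 845]) cube([1008, 257, 169]);
  translate([0, 1542, 1014]) cube([1008, 257, 169]);
  translate([0, 1799, 1183]) cube([1008, 257, 169]);
  translate([0, 2056, 1352]) cube([1008, 257, 169]);
  translate([0, 2313, 1521]) cube([1008, 257, 169]);
}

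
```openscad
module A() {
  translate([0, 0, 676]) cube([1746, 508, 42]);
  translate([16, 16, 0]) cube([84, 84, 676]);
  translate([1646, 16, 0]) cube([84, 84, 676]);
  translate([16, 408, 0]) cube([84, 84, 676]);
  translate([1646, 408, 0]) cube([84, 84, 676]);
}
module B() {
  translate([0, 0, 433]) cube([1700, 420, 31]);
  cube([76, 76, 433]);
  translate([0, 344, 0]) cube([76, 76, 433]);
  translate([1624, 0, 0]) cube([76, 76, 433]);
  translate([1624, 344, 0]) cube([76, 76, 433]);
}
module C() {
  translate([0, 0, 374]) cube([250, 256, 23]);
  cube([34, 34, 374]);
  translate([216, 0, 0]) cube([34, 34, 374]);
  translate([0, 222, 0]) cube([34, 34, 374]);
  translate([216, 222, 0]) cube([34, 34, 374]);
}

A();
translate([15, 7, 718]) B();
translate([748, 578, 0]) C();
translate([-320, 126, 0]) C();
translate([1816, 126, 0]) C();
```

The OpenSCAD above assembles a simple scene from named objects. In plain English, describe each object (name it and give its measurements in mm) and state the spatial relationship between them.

A is a rectangular dining table. The top is 1746×508×42 mm with its upper surface at z = 718 mm. It stands on four 84×84 mm square legs, each inset 16 mm from the nearest pair of top edges, running from the floor to the underside of the top.

B is a long wooden bench with a 1700 mm (x) × 420 mm (y) seat, 31 mm thick, its top surface 464 mm above the floor. Four 76 mm square legs at the seat corners, flush with the edges, run from z = 0 to the seat underside.

C is a four-legged stool. The seat is 250×256 mm, 23 mm thick, top at z = 397 mm. It stands on four square legs, each 34×34 mm in cross-section, from z = 0 to the seat underside, each flush with a corner of the seat.

The bench is on top of the table. Three stools sit around the table at the +y, −x, +x sides.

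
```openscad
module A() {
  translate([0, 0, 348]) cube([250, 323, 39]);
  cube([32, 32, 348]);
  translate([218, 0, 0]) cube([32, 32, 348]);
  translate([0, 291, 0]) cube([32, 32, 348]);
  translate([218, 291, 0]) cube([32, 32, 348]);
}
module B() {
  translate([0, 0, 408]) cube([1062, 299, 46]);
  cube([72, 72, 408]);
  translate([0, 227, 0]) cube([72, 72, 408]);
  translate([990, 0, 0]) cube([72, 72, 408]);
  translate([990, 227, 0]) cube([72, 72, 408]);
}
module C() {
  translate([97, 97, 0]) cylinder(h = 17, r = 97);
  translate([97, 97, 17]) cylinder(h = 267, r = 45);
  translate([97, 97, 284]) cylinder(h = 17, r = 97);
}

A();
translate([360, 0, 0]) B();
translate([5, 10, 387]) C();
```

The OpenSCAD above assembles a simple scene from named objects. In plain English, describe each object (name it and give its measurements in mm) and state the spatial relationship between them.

A is a simple wooden stool: a rectangular seat 250 mm (x) by 323 mm (y), 39 mm thick, top face at z = 387 mm, on four square legs, each 32×32 mm in cross-section. The legs rest on z = 0, each flush with a corner of the seat.

B is a long wooden bench with a 1062 mm (x) × 299 mm (y) seat, 46 mm thick, its top surface 454 mm above the floor. Four 72 mm square legs at the seat corners, flush with the edges, run from z = 0 to the seat underside.

C is a spool: two coaxial disc flanges of radius 97 mm and thickness 17 mm, joined by a core cylinder of radius 45 mm and height 267 mm. The lower flange rests on z = 0 and the three cylinders share a vertical axis.

The bench is on the floor beside the stool on its +x side. The spool is on top of the stool.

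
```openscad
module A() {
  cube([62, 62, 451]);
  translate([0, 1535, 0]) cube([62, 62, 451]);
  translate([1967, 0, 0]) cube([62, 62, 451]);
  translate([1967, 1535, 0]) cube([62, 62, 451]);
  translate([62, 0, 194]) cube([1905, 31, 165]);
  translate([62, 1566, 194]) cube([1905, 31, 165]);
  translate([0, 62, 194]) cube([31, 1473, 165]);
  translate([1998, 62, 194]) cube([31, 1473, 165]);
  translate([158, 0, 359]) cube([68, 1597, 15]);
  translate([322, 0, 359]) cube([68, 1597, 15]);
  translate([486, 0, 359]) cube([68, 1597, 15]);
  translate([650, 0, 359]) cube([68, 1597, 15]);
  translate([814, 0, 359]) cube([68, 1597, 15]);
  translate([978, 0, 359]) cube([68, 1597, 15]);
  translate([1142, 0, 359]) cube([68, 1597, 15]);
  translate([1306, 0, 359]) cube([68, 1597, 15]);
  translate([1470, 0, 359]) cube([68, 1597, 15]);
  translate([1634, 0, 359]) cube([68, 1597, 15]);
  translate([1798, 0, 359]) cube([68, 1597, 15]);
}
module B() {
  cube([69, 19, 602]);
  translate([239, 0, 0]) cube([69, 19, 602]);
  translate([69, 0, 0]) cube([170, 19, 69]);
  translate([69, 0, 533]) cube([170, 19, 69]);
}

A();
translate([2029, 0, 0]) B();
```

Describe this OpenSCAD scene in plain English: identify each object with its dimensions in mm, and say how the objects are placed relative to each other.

A is a bed frame 2029 mm long (x) by 1597 mm wide (y). Four 62×62 mm corner posts, 451 mm tall, at the corners of the footprint. Four rails of 31 mm thickness and 165 mm height run between adjacent posts with their undersides at z = 194 mm, their outer faces flush with the outside of the frame (the two x-running rails run between the posts' inner faces; the two y-running rails run between the posts' inner faces). 11 slats, each 68 mm wide (x) and 15 mm thick, lie across the top of the two x-running rails, running the full 1597 mm width of the frame in y; the slats are evenly spaced along x between the inner faces of the end posts with equal gaps (rounded down to the nearest mm) at the −x end and between each pair — any rounding remainder accumulates at the +x end.

B is a picture frame with a 170×464 mm rectangular opening (x by z) and a uniform 69 mm border on every side. Frame depth is 19 mm along y. It is built from two vertical stiles running the full outside height and two horizontal rails spanning the gap between the stiles.

The picture frame is against the bed frame's +x side, with their −y faces flush.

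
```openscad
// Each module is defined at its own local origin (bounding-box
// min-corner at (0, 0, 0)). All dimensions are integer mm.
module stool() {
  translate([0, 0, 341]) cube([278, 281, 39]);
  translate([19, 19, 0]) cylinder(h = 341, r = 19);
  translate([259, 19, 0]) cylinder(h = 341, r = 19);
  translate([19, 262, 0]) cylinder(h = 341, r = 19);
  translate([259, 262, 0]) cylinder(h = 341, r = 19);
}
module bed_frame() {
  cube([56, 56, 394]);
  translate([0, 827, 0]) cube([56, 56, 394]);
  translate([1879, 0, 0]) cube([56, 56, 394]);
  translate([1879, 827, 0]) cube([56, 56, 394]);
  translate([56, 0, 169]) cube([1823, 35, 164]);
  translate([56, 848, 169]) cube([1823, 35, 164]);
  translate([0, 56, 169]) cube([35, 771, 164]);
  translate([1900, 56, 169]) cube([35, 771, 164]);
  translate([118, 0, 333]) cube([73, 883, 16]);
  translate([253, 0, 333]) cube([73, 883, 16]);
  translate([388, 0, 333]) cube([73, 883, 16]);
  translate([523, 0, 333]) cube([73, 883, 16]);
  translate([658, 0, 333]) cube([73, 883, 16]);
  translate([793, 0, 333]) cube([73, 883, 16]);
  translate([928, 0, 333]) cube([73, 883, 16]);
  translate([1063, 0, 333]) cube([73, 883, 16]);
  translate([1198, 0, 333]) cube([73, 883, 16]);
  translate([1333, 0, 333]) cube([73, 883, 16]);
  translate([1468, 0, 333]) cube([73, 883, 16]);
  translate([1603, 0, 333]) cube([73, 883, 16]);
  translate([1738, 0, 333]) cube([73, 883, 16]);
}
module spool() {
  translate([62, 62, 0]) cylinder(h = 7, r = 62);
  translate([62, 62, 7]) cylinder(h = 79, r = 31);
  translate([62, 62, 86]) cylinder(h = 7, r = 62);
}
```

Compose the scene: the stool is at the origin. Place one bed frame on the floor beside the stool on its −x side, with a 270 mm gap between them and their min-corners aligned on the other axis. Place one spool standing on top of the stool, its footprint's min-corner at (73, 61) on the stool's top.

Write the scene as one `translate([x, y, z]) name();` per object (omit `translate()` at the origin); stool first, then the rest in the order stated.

stool();
translate([-2205, 0, 0]) bed_frame();
translate([73, 61, 380]) spool();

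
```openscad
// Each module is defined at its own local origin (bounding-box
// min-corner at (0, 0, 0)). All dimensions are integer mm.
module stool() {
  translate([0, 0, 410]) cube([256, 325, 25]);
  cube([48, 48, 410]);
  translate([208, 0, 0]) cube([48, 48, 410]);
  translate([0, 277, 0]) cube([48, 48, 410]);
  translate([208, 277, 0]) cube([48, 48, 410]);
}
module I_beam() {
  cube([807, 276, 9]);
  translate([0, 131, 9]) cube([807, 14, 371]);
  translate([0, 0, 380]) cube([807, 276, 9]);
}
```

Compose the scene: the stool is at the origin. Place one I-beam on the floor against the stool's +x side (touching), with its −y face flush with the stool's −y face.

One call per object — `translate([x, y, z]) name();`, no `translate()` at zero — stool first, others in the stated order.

stool();
translate([256, 0, 0]) I_beam();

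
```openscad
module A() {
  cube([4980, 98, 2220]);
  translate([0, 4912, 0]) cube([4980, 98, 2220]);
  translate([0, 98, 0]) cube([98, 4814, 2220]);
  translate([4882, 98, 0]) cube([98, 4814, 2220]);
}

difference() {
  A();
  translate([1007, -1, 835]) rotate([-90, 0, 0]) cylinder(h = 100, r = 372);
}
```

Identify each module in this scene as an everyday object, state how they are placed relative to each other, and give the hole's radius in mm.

A is a house frame. The house frame has a circular hole through its front wall. The hole's radius is 372 mm.

The subtracted cylinder has r = 372 mm.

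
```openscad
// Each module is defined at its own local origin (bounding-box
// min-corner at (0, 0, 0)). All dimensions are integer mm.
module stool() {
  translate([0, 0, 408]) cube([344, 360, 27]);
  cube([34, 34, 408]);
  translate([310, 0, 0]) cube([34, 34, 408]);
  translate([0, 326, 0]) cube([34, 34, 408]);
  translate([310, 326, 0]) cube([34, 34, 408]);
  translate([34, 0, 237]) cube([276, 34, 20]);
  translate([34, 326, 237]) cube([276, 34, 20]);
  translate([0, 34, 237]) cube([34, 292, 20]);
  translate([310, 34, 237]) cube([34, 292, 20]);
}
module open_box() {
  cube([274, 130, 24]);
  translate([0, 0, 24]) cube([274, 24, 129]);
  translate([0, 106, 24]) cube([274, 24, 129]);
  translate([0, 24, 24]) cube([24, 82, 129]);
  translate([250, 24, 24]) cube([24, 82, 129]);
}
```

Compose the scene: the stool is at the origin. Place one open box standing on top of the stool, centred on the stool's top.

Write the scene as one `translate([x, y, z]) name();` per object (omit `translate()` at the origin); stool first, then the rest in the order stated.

stool();
translate([35, 115, 435]) open_box();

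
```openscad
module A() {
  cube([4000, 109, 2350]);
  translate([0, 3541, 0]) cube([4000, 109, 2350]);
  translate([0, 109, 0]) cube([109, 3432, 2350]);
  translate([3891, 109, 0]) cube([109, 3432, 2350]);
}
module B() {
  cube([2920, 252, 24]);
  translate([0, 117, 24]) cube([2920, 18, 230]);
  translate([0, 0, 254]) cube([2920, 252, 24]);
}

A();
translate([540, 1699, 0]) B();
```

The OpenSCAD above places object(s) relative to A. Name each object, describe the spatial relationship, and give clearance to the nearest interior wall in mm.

Clearances: x = 431, y = 1590; minimum 431 mm.

A is a house frame. B is an I-beam. The I-beam sits inside the house frame, centred. The clearance to the nearest interior wall is 431 mm.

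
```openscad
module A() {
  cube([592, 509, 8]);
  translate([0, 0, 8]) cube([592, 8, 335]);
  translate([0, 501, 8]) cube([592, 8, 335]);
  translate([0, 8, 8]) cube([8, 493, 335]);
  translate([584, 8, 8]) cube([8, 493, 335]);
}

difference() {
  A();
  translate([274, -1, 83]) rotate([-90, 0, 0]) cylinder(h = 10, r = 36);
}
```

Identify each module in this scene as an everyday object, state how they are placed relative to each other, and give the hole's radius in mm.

A is an open box. The open box has a circular hole through its front wall. The hole's radius is 36 mm.

The subtracted cylinder has r = 36 mm.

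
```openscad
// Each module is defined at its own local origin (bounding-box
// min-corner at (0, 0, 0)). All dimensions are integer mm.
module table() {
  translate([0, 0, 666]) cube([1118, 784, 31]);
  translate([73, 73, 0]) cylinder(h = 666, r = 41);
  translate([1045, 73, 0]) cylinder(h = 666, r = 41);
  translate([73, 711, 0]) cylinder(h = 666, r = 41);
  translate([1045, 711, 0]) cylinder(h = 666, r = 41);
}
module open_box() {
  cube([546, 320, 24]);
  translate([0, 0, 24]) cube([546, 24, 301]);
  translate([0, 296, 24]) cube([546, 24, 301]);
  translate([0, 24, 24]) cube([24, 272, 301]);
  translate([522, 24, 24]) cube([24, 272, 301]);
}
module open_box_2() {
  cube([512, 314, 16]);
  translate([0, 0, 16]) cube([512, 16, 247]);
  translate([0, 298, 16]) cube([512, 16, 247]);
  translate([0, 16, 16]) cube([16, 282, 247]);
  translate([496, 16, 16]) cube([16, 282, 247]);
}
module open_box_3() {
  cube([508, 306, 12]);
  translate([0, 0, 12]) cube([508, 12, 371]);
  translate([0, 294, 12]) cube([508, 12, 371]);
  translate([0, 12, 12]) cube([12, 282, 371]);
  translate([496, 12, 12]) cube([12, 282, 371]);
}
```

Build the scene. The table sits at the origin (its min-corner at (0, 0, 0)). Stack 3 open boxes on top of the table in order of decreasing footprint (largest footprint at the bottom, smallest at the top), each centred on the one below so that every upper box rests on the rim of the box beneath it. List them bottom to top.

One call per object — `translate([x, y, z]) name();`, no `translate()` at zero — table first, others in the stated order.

table();
translate([286, 232, 697]) open_box();
translate([303, 235, 1022]) open_box_2();
translate([305, 239, 1285]) open_box_3();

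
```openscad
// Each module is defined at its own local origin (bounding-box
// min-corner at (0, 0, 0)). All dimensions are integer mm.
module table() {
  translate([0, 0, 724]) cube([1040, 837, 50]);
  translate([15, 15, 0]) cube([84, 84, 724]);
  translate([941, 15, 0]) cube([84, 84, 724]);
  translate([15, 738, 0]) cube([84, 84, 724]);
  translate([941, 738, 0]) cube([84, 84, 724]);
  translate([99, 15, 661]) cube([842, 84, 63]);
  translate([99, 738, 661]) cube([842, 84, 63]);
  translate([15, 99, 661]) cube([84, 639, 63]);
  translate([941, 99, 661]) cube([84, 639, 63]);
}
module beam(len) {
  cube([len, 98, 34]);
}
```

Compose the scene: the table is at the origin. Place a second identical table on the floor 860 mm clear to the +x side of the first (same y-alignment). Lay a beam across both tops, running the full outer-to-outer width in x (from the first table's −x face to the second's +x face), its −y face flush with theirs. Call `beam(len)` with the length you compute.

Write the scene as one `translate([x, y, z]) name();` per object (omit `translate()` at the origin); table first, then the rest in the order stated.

table();
translate([1900, 0, 0]) table();
translate([0, 0, 774]) beam(2940);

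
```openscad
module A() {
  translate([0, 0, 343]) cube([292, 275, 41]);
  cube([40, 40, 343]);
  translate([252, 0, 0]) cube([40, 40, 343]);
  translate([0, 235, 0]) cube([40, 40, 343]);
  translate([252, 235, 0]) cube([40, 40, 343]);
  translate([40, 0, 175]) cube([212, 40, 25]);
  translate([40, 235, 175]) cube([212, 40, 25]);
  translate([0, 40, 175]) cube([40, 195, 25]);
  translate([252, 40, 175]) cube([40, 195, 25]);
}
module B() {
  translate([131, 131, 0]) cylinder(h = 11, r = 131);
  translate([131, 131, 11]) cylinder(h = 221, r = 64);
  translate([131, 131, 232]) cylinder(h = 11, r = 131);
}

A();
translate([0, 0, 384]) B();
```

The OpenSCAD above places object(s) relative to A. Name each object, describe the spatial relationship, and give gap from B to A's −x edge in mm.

The spool's min-x is at 0; the stool's min-x is 0; gap = 0 mm.

A is a stool. B is a spool. The spool is on top of the stool. The gap from the spool to the stool's −x edge is 0 mm.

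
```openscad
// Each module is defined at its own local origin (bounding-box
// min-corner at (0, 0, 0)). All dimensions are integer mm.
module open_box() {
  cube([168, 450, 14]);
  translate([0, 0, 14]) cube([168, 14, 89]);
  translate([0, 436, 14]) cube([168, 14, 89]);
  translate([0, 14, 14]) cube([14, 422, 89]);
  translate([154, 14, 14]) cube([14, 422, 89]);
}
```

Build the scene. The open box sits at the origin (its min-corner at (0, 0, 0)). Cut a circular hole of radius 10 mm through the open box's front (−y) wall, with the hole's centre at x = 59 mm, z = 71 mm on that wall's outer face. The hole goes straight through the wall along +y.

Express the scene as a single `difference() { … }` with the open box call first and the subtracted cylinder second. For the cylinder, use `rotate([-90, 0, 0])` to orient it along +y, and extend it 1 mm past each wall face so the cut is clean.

difference() {
  open_box();
  translate([59, -1, 71]) rotate([-90, 0, 0]) cylinder(h = 16, r = 10);
}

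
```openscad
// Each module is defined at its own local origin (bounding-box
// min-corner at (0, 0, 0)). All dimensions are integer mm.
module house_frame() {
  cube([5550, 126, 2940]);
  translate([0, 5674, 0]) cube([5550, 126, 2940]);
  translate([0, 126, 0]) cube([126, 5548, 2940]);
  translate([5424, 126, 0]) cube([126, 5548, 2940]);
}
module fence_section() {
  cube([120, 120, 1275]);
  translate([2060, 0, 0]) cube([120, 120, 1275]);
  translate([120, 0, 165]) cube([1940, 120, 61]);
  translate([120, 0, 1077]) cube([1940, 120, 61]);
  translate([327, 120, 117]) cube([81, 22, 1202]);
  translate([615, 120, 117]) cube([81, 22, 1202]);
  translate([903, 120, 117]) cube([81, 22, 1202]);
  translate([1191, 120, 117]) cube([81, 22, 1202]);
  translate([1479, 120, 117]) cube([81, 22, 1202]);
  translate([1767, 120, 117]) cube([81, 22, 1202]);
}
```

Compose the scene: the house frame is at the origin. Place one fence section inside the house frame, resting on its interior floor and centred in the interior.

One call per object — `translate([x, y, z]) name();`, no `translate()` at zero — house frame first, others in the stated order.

house_frame();
translate([1685, 2829, 0]) fence_section();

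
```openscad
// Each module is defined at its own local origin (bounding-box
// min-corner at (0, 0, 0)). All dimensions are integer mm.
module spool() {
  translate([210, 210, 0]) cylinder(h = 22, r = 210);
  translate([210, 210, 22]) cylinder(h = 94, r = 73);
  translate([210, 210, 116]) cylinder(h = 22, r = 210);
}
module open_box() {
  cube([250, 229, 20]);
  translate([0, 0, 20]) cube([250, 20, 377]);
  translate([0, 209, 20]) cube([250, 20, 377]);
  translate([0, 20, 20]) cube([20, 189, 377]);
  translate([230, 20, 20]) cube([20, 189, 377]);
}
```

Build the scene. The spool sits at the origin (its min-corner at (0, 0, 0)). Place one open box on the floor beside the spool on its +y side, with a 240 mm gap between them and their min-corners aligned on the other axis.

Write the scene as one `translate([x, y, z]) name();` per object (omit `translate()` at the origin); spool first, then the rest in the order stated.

spool();
translate([0, 660, 0]) open_box();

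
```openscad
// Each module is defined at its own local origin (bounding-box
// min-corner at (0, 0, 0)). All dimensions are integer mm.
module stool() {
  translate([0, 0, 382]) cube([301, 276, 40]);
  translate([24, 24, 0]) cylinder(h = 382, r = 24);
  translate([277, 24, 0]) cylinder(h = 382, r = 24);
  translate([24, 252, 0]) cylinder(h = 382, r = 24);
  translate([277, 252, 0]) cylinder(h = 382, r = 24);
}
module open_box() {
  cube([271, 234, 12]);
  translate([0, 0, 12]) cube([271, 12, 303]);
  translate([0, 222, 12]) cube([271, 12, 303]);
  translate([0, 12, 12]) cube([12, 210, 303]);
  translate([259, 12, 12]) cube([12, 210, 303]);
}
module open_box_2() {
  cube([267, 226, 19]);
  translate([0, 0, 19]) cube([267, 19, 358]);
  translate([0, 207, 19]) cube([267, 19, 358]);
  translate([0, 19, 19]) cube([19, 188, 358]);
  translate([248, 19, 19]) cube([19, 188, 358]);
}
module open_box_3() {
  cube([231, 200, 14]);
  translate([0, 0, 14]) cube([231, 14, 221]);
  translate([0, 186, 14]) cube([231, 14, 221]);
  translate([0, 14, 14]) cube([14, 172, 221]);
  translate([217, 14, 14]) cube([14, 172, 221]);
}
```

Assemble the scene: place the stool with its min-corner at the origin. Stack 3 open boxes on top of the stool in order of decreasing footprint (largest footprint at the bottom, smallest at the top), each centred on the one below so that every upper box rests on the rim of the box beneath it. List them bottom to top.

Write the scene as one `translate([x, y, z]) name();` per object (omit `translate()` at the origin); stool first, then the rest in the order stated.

stool();
translate([15, 21, 422]) open_box();
translate([17, 25, 737]) open_box_2();
translate([35, 38, 1114]) open_box_3();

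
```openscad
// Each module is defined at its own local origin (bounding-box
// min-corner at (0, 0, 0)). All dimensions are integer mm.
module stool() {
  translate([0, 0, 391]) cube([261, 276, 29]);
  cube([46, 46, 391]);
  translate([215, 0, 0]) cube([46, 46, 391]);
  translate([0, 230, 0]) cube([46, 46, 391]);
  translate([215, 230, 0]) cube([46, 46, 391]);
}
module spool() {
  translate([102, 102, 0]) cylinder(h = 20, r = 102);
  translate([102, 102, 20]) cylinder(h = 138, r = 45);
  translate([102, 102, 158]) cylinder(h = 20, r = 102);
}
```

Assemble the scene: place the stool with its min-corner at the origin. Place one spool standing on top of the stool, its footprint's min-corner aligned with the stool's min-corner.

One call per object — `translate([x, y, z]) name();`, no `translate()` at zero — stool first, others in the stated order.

stool();
translate([0, 0, 420]) spool();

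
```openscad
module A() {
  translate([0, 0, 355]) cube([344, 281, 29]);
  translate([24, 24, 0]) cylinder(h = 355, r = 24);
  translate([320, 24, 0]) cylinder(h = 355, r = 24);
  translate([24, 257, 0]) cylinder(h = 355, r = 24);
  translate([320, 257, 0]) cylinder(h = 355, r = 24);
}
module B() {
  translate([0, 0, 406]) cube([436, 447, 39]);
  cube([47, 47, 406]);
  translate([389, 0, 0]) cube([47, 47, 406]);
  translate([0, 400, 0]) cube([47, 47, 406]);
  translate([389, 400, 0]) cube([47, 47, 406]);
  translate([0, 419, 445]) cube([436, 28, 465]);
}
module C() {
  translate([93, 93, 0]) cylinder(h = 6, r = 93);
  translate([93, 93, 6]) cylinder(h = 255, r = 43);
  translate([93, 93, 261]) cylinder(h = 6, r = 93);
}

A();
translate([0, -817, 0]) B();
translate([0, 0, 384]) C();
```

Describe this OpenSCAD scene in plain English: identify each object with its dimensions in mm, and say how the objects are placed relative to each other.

A is a four-legged stool. The seat is a 344×281×29 mm slab whose top surface is at z = 384 mm; four round legs, each 48 mm in diameter, run from the floor (z = 0) to the underside of the seat, each leg's axis is inset half a diameter from the nearest pair of seat edges (so the leg's bounding box is flush with the corner).

B is a chair: 436×447 mm seat, 39 mm thick, top at z = 445 mm, on four 47 mm square corner legs flush with the seat edges. A 28 mm thick backrest slab spans the full seat width, extending 465 mm above the seat top, its back face flush with the seat's +y edge.

C is a spool: two coaxial disc flanges of radius 93 mm and thickness 6 mm, joined by a core cylinder of radius 43 mm and height 255 mm. The lower flange rests on z = 0 and the three cylinders share a vertical axis.

The chair is on the floor beside the stool on its −y side. The spool is on top of the stool.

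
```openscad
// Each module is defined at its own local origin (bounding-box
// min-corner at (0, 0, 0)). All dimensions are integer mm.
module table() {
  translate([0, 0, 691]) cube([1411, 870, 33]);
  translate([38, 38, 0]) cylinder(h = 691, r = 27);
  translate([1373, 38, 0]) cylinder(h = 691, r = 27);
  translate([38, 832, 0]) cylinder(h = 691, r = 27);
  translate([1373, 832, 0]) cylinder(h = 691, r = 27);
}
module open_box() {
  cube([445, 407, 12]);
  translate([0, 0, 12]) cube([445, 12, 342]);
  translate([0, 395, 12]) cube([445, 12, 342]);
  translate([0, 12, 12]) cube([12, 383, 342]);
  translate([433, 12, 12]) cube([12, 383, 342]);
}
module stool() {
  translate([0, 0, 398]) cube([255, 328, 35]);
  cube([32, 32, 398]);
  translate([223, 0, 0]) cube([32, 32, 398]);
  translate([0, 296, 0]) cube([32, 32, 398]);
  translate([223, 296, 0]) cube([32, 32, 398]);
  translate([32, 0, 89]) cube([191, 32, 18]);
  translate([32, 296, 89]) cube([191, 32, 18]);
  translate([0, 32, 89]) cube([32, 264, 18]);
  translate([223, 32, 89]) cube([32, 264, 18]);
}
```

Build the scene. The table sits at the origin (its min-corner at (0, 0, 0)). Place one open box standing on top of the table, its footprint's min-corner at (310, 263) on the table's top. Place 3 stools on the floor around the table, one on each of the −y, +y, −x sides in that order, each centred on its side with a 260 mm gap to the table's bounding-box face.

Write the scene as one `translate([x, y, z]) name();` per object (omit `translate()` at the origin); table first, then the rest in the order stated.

table();
translate([310, 263, 724]) open_box();
translate([578, -588, 0]) stool();
translate([578, 1130, 0]) stool();
translate([-515, 271, 0]) stool();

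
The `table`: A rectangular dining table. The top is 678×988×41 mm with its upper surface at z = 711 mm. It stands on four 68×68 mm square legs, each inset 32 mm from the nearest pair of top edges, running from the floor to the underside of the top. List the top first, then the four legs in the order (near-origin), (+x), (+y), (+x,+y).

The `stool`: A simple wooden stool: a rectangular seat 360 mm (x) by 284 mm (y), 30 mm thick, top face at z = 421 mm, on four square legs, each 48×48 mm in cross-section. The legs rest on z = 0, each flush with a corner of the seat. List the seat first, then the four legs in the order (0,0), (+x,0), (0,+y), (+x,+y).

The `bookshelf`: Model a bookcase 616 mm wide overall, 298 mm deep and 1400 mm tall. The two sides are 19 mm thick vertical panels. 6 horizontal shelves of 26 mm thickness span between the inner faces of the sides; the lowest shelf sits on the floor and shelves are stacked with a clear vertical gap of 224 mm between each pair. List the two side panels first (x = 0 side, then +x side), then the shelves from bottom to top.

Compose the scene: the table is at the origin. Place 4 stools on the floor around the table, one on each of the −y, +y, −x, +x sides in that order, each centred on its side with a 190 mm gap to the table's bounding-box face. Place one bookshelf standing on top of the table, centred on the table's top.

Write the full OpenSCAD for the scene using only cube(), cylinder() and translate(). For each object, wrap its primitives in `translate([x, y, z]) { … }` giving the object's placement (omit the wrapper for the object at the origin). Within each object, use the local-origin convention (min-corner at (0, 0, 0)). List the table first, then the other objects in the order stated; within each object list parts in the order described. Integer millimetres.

translate([0, 0, 670]) cube([678, 988, 41]);
translate([32, 32, 0]) cube([68, 68, 670]);
translate([578, 32, 0]) cube([68, 68, 670]);
translate([32, 888, 0]) cube([68, 68, 670]);
translate([578, 888, 0]) cube([68, 68, 670]);
translate([159, -474, 0]) {
  translate([0, 0, 391]) cube([360, 284, 30]);
  cube([48, 48, 391]);
  translate([312, 0, 0]) cube([48, 48, 391]);
  translate([0, 236, 0]) cube([48, 48, 391]);
  translate([312, 236, 0]) cube([48, 48, 391]);
}
translate([159, 1178, 0]) {
  translate([0, 0, 391]) cube([360, 284, 30]);
  cube([48, 48, 391]);
  translate([312, 0, 0]) cube([48, 48, 391]);
  translate([0, 236, 0]) cube([48, 48, 391]);
  translate([312, 236, 0]) cube([48, 48, 391]);
}
translate([-550, 352, 0]) {
  translate([0, 0, 391]) cube([360, 284, 30]);
  cube([48, 48, 391]);
  translate([312, 0, 0]) cube([48, 48, 391]);
  translate([0, 236, 0]) cube([48, 48, 391]);
  translate([312, 236, 0]) cube([48, 48, 391]);
}
translate([868, 352, 0]) {
  translate([0, 0, 391]) cube([360, 284, 30]);
  cube([48, 48, 391]);
  translate([312, 0, 0]) cube([48, 48, 391]);
  translate([0, 236, 0]) cube([48, 48, 391]);
  translate([312, 236, 0]) cube([48, 48, 391]);
}
translate([31, 345, 711]) {
  cube([19, 298, 1400]);
  translate([597, 0, 0]) cube([19, 298, 1400]);
  translate([19, 0, 0]) cube([578, 298, 26]);
  translate([19, 0, 250]) cube([578, 298, 26]);
  translate([19, 0, 500]) cube([578, 298, 26]);
  translate([19, 0, 750]) cube([578, 298, 26]);
  translate([19, 0, 1000]) cube([578, 298, 26]);
  translate([19, 0, 1250]) cube([578, 298, 26]);
}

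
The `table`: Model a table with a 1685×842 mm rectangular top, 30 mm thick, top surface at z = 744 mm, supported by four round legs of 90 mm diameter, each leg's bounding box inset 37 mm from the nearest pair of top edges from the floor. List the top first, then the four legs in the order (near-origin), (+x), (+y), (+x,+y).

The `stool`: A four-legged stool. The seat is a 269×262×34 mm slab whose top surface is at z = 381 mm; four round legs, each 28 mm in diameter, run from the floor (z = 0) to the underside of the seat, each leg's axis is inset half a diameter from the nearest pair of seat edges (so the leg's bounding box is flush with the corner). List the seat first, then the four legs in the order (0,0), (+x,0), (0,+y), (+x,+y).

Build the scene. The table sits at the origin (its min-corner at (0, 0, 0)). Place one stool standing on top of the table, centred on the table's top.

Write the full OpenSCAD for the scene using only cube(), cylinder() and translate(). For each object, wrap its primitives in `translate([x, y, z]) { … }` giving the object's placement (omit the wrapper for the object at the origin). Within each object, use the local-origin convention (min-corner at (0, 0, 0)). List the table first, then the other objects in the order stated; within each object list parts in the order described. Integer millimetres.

translate([0, 0, 714]) cube([1685, 842, 30]);
translate([82, 82, 0]) cylinder(h = 714, r = 45);
translate([1603, 82, 0]) cylinder(h = 714, r = 45);
translate([82, 760, 0]) cylinder(h = 714, r = 45);
translate([1603, 760, 0]) cylinder(h = 714, r = 45);
translate([708, 290, 744]) {
  translate([0, 0, 347]) cube([269, 262, 34]);
  translate([14, 14, 0]) cylinder(h = 347, r = 14);
  translate([255, 14, 0]) cylinder(h = 347, r = 14);
  translate([14, 248, 0]) cylinder(h = 347, r = 14);
  translate([255, 248, 0]) cylinder(h = 347, r = 14);
}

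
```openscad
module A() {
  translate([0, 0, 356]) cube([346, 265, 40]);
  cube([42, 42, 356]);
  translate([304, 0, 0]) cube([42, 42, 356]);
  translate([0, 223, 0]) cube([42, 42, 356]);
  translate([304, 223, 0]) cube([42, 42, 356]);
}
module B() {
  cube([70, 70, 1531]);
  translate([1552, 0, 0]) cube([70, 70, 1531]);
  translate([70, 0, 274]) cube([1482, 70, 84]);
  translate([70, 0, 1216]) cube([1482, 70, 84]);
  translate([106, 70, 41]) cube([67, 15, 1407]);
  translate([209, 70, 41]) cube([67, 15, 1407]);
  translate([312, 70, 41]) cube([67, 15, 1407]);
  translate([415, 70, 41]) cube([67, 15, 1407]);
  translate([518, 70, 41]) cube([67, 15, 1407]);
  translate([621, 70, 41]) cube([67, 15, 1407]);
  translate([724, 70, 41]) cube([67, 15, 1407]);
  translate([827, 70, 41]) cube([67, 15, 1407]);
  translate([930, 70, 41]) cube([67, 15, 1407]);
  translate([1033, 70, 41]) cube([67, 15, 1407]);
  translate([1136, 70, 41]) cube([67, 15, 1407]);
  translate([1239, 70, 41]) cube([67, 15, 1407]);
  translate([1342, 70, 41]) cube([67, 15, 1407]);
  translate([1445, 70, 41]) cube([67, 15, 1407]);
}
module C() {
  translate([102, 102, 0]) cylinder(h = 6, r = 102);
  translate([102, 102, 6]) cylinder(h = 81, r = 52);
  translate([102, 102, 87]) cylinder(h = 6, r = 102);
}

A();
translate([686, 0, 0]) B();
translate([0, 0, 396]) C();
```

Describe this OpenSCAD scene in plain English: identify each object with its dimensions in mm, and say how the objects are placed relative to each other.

A is a four-legged stool. The seat is 346×265 mm, 40 mm thick, top at z = 396 mm. It stands on four square legs, each 42×42 mm in cross-section, from z = 0 to the seat underside, each flush with a corner of the seat.

B is a fence section. Two 70×70 mm posts, 1531 mm tall, stand on the floor with a clear span of 1482 mm between their inner faces. Two horizontal rails of 70×84 mm section span the gap between the posts with their undersides at z = 274 mm and z = 1216 mm, flush with the posts' −y face. 14 pickets, each 67 mm wide, 15 mm thick and 1407 mm tall, are fixed to the +y face of the rails with their bottoms at z = 41 mm, evenly spaced across the span with equal gaps (rounded down to the nearest mm) at the −x end and between each pair — any rounding remainder accumulates at the +x end.

C is a spool: two coaxial disc flanges of radius 102 mm and thickness 6 mm, joined by a core cylinder of radius 52 mm and height 81 mm. The lower flange rests on z = 0 and the three cylinders share a vertical axis.

The fence section is on the floor beside the stool on its +x side. The spool is on top of the stool.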